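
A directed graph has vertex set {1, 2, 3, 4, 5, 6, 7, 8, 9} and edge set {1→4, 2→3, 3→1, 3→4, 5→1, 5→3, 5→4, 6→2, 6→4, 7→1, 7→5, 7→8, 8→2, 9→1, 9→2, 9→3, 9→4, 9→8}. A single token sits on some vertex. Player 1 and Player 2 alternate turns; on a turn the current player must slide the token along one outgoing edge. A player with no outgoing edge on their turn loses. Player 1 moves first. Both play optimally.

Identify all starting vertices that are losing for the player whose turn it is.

2, 4, 7

Label each position W (a win for the player to move) or L (a loss). A position with no legal move is L; any other position is W exactly when some move reaches an L, and L when every move reaches a W.
Every edge goes from a vertex to one that appears earlier in the order 4, 1, 3, 5, 2, 8, 7, 6, 9, so processing vertices in that order labels each vertex after all of its successors.
4: no outgoing edge → L
1: can move to 4, which is L ⇒ W
3: can move to 4, which is L ⇒ W
5: can move to 4, which is L ⇒ W
2: the only move is to 3(W), a W ⇒ L
8: can move to 2, which is L ⇒ W
7: moves to 8(W), 5(W), 1(W); every one is W ⇒ L
6: can move to 2, which is L ⇒ W
9: can move to 2, which is L ⇒ W
Reading off the rows marked L gives the requested list; there are 3 such vertices.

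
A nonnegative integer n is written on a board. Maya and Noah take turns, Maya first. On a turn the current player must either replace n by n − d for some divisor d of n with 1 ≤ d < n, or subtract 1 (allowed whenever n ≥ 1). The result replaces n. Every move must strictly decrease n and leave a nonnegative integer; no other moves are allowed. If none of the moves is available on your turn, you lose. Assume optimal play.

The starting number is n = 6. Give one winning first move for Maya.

Work bottom-up. With no move the player to move loses. Otherwise the position is W if at least one move leads to an L position for the opponent, and L if every move leads to a W.
n=0: no move → L
n=1: →0(L), so W
n=2: →1(W) only, which is W, so L
n=3: →2(L), so W
n=4: →2(L), so W
n=5: →4(W) only, which is W, so L
n=6: →5(L), so W
From 6, the L positions reachable in one move are: 5.

Move to 5.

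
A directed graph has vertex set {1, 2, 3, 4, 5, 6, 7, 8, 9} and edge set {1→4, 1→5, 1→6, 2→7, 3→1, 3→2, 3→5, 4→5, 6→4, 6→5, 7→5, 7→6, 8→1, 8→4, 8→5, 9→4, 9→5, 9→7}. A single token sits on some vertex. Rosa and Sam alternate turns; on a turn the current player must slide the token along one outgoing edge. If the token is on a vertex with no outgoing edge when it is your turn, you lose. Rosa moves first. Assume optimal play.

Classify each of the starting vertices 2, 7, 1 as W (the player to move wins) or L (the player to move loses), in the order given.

2: L, 7: W, 1: W

Build the W/L table. Terminal = L. A non-terminal position is W if it has a move to some L; otherwise it is L.
Every edge goes from a vertex to one that appears earlier in the order 5, 4, 6, 7, 1, 8, 9, 2, 3, so processing vertices in that order labels each vertex after all of its successors.
5: no outgoing edge → L
4: →5(L), so W
6: →5(L), so W
7: →5(L), so W
1: →5(L), so W
8: →5(L), so W
9: →5(L), so W
2: →7(W) only, which is W, so L
3: →2(L), so W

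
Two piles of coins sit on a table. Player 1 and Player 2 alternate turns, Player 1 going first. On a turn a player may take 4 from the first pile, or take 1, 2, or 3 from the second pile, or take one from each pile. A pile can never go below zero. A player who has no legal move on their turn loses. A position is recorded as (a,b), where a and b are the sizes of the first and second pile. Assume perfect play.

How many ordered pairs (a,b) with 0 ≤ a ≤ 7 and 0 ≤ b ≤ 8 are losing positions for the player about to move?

20

Build the W/L table. Terminal = L. A non-terminal position is W if it has a move to some L; otherwise it is L.
Every move lowers a or b (never raises either), so fill the grid row by row in increasing a, and left to right within a row: each cell's successors are then already labelled.
      b=0  b=1  b=2  b=3  b=4  b=5  b=6  b=7  b=8
a=0:    L    W    W    W    L    W    W    W    L
a=1:    L    W    W    W    L    W    W    W    L
a=2:    L    W    W    W    L    W    W    W    L
a=3:    L    W    W    W    L    W    W    W    L
a=4:    W    W    L    W    W    W    L    W    W
a=5:    W    L    W    W    W    L    W    W    W
a=6:    W    L    W    W    W    L    W    W    W
a=7:    W    L    W    W    W    L    W    W    W
Cells with no legal move (terminal, hence L): (0,0), (1,0), (2,0), (3,0).
The remaining L cells, each justified by listing all of its moves:
(0,4): →(0,3)(W), (0,2)(W), (0,1)(W) — all W, so L
(0,8): →(0,7)(W), (0,6)(W), (0,5)(W) — all W, so L
(1,4): →(1,3)(W), (1,2)(W), (1,1)(W), (0,3)(W) — all W, so L
(1,8): →(1,7)(W), (1,6)(W), (1,5)(W), (0,7)(W) — all W, so L
(2,4): →(2,3)(W), (2,2)(W), (2,1)(W), (1,3)(W) — all W, so L
(2,8): →(2,7)(W), (2,6)(W), (2,5)(W), (1,7)(W) — all W, so L
(3,4): →(3,3)(W), (3,2)(W), (3,1)(W), (2,3)(W) — all W, so L
(3,8): →(3,7)(W), (3,6)(W), (3,5)(W), (2,7)(W) — all W, so L
(4,2): →(0,2)(W), (4,1)(W), (4,0)(W), (3,1)(W) — all W, so L
(4,6): →(0,6)(W), (4,5)(W), (4,4)(W), (4,3)(W), (3,5)(W) — all W, so L
(5,1): →(1,1)(W), (5,0)(W), (4,0)(W) — all W, so L
(5,5): →(1,5)(W), (5,4)(W), (5,3)(W), (5,2)(W), (4,4)(W) — all W, so L
(6,1): →(2,1)(W), (6,0)(W), (5,0)(W) — all W, so L
(6,5): →(2,5)(W), (6,4)(W), (6,3)(W), (6,2)(W), (5,4)(W) — all W, so L
(7,1): →(3,1)(W), (7,0)(W), (6,0)(W) — all W, so L
(7,5): →(3,5)(W), (7,4)(W), (7,3)(W), (7,2)(W), (6,4)(W) — all W, so L
Every other cell has at least one move into one of the L cells above, so it is W.
L cells per row: a=0: 3, a=1: 3, a=2: 3, a=3: 3, a=4: 2, a=5: 2, a=6: 2, a=7: 2; total 20.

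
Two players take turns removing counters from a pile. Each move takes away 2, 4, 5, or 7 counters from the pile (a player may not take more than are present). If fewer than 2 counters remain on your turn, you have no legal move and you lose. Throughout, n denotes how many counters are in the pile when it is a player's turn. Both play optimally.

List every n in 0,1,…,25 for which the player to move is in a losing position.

0, 1, 9, 10, 18, 19

Classify positions by backward induction: terminal positions (no move available) are L. From any other position, the mover wins iff some move reaches an L.
n=0: no move → L
n=1: no move → L
n=2: can move to 0, which is L ⇒ W
n=3: can move to 1, which is L ⇒ W
n=4: can move to 0, which is L ⇒ W
n=5: can move to 1, which is L ⇒ W
n=6: can move to 1, which is L ⇒ W
n=7: can move to 0, which is L ⇒ W
n=8: can move to 1, which is L ⇒ W
n=9: moves to 7(W), 5(W), 4(W), 2(W); every one is W ⇒ L
n=10: moves to 8(W), 6(W), 5(W), 3(W); every one is W ⇒ L
n=11: can move to 9, which is L ⇒ W
n=12: can move to 10, which is L ⇒ W
n=13: can move to 9, which is L ⇒ W
n=14: can move to 10, which is L ⇒ W
n=15: can move to 10, which is L ⇒ W
n=16: can move to 9, which is L ⇒ W
n=17: can move to 10, which is L ⇒ W
n=18: moves to 16(W), 14(W), 13(W), 11(W); every one is W ⇒ L
n=19: moves to 17(W), 15(W), 14(W), 12(W); every one is W ⇒ L
n=20: can move to 18, which is L ⇒ W
n=21: can move to 19, which is L ⇒ W
n=22: can move to 18, which is L ⇒ W
n=23: can move to 19, which is L ⇒ W
n=24: can move to 19, which is L ⇒ W
n=25: can move to 18, which is L ⇒ W
Reading off the rows marked L gives the requested list; there are 6 such values of n.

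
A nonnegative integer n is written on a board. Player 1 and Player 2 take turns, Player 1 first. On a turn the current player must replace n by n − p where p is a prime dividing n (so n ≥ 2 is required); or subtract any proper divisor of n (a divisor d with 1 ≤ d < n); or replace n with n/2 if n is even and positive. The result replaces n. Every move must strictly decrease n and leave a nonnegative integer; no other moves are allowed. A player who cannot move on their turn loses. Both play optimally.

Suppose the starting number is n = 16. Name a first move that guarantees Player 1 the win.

Classify positions by backward induction: terminal positions (no move available) are L. From any other position, the mover wins iff some move reaches an L.
n=0: no move → L
n=1: no move → L
n=2: can move to 0, which is L ⇒ W
n=3: can move to 0, which is L ⇒ W
n=4: moves to 2(W), 3(W); every one is W ⇒ L
n=5: can move to 0, which is L ⇒ W
n=6: can move to 4, which is L ⇒ W
n=7: can move to 0, which is L ⇒ W
n=8: can move to 4, which is L ⇒ W
n=9: moves to 6(W), 8(W); every one is W ⇒ L
n=10: can move to 9, which is L ⇒ W
n=11: can move to 0, which is L ⇒ W
n=12: can move to 9, which is L ⇒ W
n=13: can move to 0, which is L ⇒ W
n=14: moves to 7(W), 12(W), 13(W); every one is W ⇒ L
n=15: can move to 14, which is L ⇒ W
n=16: can move to 14, which is L ⇒ W
From 16, the L positions reachable in one move are: 14.

Move to 14.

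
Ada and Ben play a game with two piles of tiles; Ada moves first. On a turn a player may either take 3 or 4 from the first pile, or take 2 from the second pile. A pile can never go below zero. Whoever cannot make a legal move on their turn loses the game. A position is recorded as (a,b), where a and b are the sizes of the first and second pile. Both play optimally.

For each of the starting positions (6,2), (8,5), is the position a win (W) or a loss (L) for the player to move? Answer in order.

(6,2): W, (8,5): L

Build the W/L table. Terminal = L. A non-terminal position is W if it has a move to some L; otherwise it is L.
No move ever increases a pile, so every position that can arise here has a ≤ 8 and b ≤ 5; it is enough to label the cells with 0 ≤ a ≤ 8 and 0 ≤ b ≤ 5.
Every move lowers a or b (never raises either), so fill the grid row by row in increasing a, and left to right within a row: each cell's successors are then already labelled.
      b=0  b=1  b=2  b=3  b=4  b=5
a=0:    L    L    W    W    L    L
a=1:    L    L    W    W    L    L
a=2:    L    L    W    W    L    L
a=3:    W    W    L    L    W    W
a=4:    W    W    L    L    W    W
a=5:    W    W    L    L    W    W
a=6:    W    W    W    W    W    W
a=7:    L    L    W    W    L    L
a=8:    L    L    W    W    L    L
Cells with no legal move (terminal, hence L): (0,0), (0,1), (1,0), (1,1), (2,0), (2,1).
The remaining L cells, each justified by listing all of its moves:
(0,4): →(0,2)(W) only, which is W, so L
(0,5): →(0,3)(W) only, which is W, so L
(1,4): →(1,2)(W) only, which is W, so L
(1,5): →(1,3)(W) only, which is W, so L
(2,4): →(2,2)(W) only, which is W, so L
(2,5): →(2,3)(W) only, which is W, so L
(3,2): →(0,2)(W), (3,0)(W) — all W, so L
(3,3): →(0,3)(W), (3,1)(W) — all W, so L
(4,2): →(1,2)(W), (0,2)(W), (4,0)(W) — all W, so L
(4,3): →(1,3)(W), (0,3)(W), (4,1)(W) — all W, so L
(5,2): →(2,2)(W), (1,2)(W), (5,0)(W) — all W, so L
(5,3): →(2,3)(W), (1,3)(W), (5,1)(W) — all W, so L
(7,0): →(4,0)(W), (3,0)(W) — all W, so L
(7,1): →(4,1)(W), (3,1)(W) — all W, so L
(7,4): →(4,4)(W), (3,4)(W), (7,2)(W) — all W, so L
(7,5): →(4,5)(W), (3,5)(W), (7,3)(W) — all W, so L
(8,0): →(5,0)(W), (4,0)(W) — all W, so L
(8,1): →(5,1)(W), (4,1)(W) — all W, so L
(8,4): →(5,4)(W), (4,4)(W), (8,2)(W) — all W, so L
(8,5): →(5,5)(W), (4,5)(W), (8,3)(W) — all W, so L
Every other cell has at least one move into one of the L cells above, so it is W.
(6,2): the move to (3,2) reaches an L cell, so W
(8,5): one of the L cells justified above, so L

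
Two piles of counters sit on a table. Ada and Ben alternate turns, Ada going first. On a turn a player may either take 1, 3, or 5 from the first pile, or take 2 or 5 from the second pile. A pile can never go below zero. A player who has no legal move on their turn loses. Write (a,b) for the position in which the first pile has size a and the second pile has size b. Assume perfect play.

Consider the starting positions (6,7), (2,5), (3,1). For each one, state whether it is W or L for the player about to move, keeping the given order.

(6,7): L, (2,5): W, (3,1): W

Use the standard recursion: the mover loses at a terminal position; elsewhere, the mover wins exactly when some move hands the opponent an L position.
No move ever increases a pile, so every position that can arise here has a ≤ 6 and b ≤ 7; it is enough to label the cells with 0 ≤ a ≤ 6 and 0 ≤ b ≤ 7.
Every move lowers a or b (never raises either), so fill the grid row by row in increasing a, and left to right within a row: each cell's successors are then already labelled.
      b=0  b=1  b=2  b=3  b=4  b=5  b=6  b=7
a=0:    L    L    W    W    L    W    W    L
a=1:    W    W    L    L    W    W    L    W
a=2:    L    L    W    W    L    W    W    L
a=3:    W    W    L    L    W    W    L    W
a=4:    L    L    W    W    L    W    W    L
a=5:    W    W    L    L    W    W    L    W
a=6:    L    L    W    W    L    W    W    L
Cells with no legal move (terminal, hence L): (0,0), (0,1).
The remaining L cells, each justified by listing all of its moves:
(0,4): →(0,2)(W) only, which is W, so L
(0,7): →(0,5)(W), (0,2)(W) — all W, so L
(1,2): →(0,2)(W), (1,0)(W) — all W, so L
(1,3): →(0,3)(W), (1,1)(W) — all W, so L
(1,6): →(0,6)(W), (1,4)(W), (1,1)(W) — all W, so L
(2,0): →(1,0)(W) only, which is W, so L
(2,1): →(1,1)(W) only, which is W, so L
(2,4): →(1,4)(W), (2,2)(W) — all W, so L
(2,7): →(1,7)(W), (2,5)(W), (2,2)(W) — all W, so L
(3,2): →(2,2)(W), (0,2)(W), (3,0)(W) — all W, so L
(3,3): →(2,3)(W), (0,3)(W), (3,1)(W) — all W, so L
(3,6): →(2,6)(W), (0,6)(W), (3,4)(W), (3,1)(W) — all W, so L
(4,0): →(3,0)(W), (1,0)(W) — all W, so L
(4,1): →(3,1)(W), (1,1)(W) — all W, so L
(4,4): →(3,4)(W), (1,4)(W), (4,2)(W) — all W, so L
(4,7): →(3,7)(W), (1,7)(W), (4,5)(W), (4,2)(W) — all W, so L
(5,2): →(4,2)(W), (2,2)(W), (0,2)(W), (5,0)(W) — all W, so L
(5,3): →(4,3)(W), (2,3)(W), (0,3)(W), (5,1)(W) — all W, so L
(5,6): →(4,6)(W), (2,6)(W), (0,6)(W), (5,4)(W), (5,1)(W) — all W, so L
(6,0): →(5,0)(W), (3,0)(W), (1,0)(W) — all W, so L
(6,1): →(5,1)(W), (3,1)(W), (1,1)(W) — all W, so L
(6,4): →(5,4)(W), (3,4)(W), (1,4)(W), (6,2)(W) — all W, so L
(6,7): →(5,7)(W), (3,7)(W), (1,7)(W), (6,5)(W), (6,2)(W) — all W, so L
Every other cell has at least one move into one of the L cells above, so it is W.
(6,7): one of the L cells justified above, so L
(2,5): the move to (2,0) reaches an L cell, so W
(3,1): the move to (2,1) reaches an L cell, so W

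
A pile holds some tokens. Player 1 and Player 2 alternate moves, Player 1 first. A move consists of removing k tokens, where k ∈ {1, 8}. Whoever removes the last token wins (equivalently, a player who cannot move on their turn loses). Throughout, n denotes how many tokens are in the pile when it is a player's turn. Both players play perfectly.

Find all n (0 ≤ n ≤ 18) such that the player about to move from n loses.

Positions with no move are L. A position that does have a move is losing for the player to move precisely when every available move leads to a winning position for the opponent. Fill in the labels:
n=0: no move → L
n=1: W (go to 0, an L position)
n=2: L (sole option 1(W) is W)
n=3: W (go to 2, an L position)
n=4: L (sole option 3(W) is W)
n=5: W (go to 4, an L position)
n=6: L (sole option 5(W) is W)
n=7: W (go to 6, an L position)
n=8: W (go to 0, an L position)
n=9: L (options 8(W), 1(W) are all W)
n=10: W (go to 9, an L position)
n=11: L (options 10(W), 3(W) are all W)
n=12: W (go to 11, an L position)
n=13: L (options 12(W), 5(W) are all W)
n=14: W (go to 13, an L position)
n=15: L (options 14(W), 7(W) are all W)
n=16: W (go to 15, an L position)
n=17: W (go to 9, an L position)
n=18: L (options 17(W), 10(W) are all W)
The losing starting values of n are exactly the entries labelled L in this table (9 of them).

0, 2, 4, 6, 9, 11, 13, 15, 18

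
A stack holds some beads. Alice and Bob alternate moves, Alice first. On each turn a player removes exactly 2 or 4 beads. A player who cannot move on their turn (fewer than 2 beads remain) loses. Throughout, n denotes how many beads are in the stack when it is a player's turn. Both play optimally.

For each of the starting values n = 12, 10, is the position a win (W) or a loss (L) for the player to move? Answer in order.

Build the W/L table. Terminal = L. A non-terminal position is W if it has a move to some L; otherwise it is L.
n=0: no move → L
n=1: no move → L
n=2: W (go to 0, an L position)
n=3: W (go to 1, an L position)
n=4: W (go to 0, an L position)
n=5: W (go to 1, an L position)
n=6: L (options 4(W), 2(W) are all W)
n=7: L (options 5(W), 3(W) are all W)
n=8: W (go to 6, an L position)
n=9: W (go to 7, an L position)
n=10: W (go to 6, an L position)
n=11: W (go to 7, an L position)
n=12: L (options 10(W), 8(W) are all W)

12: L, 10: W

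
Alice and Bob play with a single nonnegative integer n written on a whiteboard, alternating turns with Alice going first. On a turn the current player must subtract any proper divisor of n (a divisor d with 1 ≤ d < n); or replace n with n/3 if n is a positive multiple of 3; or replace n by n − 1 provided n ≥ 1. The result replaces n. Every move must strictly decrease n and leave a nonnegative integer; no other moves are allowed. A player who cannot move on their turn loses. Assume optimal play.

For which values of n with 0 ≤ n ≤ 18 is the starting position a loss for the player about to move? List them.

0, 2, 5, 7, 9, 11, 13, 16

Positions with no move are L. A position that does have a move is losing for the player to move precisely when every available move leads to a winning position for the opponent. Fill in the labels:
n=0: no move → L
n=1: W (go to 0, an L position)
n=2: L (sole option 1(W) is W)
n=3: W (go to 2, an L position)
n=4: W (go to 2, an L position)
n=5: L (sole option 4(W) is W)
n=6: W (go to 2, an L position)
n=7: L (sole option 6(W) is W)
n=8: W (go to 7, an L position)
n=9: L (options 3(W), 6(W), 8(W) are all W)
n=10: W (go to 5, an L position)
n=11: L (sole option 10(W) is W)
n=12: W (go to 9, an L position)
n=13: L (sole option 12(W) is W)
n=14: W (go to 7, an L position)
n=15: W (go to 5, an L position)
n=16: L (options 8(W), 12(W), 14(W), 15(W) are all W)
n=17: W (go to 16, an L position)
n=18: W (go to 9, an L position)
The losing starting values of n are exactly the entries labelled L in this table (8 of them).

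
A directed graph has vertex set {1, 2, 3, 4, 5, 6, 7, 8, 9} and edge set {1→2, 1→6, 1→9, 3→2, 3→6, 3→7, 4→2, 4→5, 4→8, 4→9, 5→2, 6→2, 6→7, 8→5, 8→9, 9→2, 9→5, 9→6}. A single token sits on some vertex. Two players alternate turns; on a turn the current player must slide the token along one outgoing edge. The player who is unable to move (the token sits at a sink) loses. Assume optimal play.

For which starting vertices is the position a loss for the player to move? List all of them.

2, 7, 8

Build the W/L table. Terminal = L. A non-terminal position is W if it has a move to some L; otherwise it is L.
Every edge goes from a vertex to one that appears earlier in the order 2, 7, 6, 5, 9, 3, 8, 4, 1, so processing vertices in that order labels each vertex after all of its successors.
2: no outgoing edge → L
7: no outgoing edge → L
6: →7(L), so W
5: →2(L), so W
9: →2(L), so W
3: →7(L), so W
8: →9(W), 5(W) — all W, so L
4: →8(L), so W
1: →2(L), so W
Reading off the rows marked L gives the requested list; there are 3 such vertices.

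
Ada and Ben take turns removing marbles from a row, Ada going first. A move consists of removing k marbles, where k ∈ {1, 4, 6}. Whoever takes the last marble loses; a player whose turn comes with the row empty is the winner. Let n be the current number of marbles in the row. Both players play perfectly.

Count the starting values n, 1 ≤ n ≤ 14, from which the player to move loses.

Use the standard recursion: the mover wins at a terminal position; elsewhere, the mover wins exactly when some move hands the opponent an L position.
n=0: no move; the opponent has just taken the last marble and therefore loses → W
n=1: only reaches 0(W), which is W → L
n=2: reaches L-position 1 → W
n=3: only reaches 2(W), which is W → L
n=4: reaches L-position 3 → W
n=5: reaches L-position 1 → W
n=6: only reaches 5(W), 2(W), 0(W), all W → L
n=7: reaches L-position 6 → W
n=8: only reaches 7(W), 4(W), 2(W), all W → L
n=9: reaches L-position 8 → W
n=10: reaches L-position 6 → W
n=11: only reaches 10(W), 7(W), 5(W), all W → L
n=12: reaches L-position 11 → W
n=13: only reaches 12(W), 9(W), 7(W), all W → L
n=14: reaches L-position 13 → W
L entries with 1 ≤ n ≤ 14 (the range starts at n=1): n = 1, 3, 6, 8, 11, 13; that makes 6.

6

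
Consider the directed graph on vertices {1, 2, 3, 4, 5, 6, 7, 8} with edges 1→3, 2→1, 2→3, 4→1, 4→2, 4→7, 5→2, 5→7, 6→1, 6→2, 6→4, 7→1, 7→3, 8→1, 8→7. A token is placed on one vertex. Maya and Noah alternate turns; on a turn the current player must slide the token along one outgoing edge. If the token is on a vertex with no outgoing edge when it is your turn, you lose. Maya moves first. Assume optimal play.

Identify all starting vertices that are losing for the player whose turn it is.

Compute win/loss labels from the base case upward. A position with no move is L. Any other position is W if it can reach an L in one move, else L.
Every edge goes from a vertex to one that appears earlier in the order 3, 1, 2, 7, 4, 6, 8, 5, so processing vertices in that order labels each vertex after all of its successors.
3: no outgoing edge → L
1: W (go to 3, an L position)
2: W (go to 3, an L position)
7: W (go to 3, an L position)
4: L (options 7(W), 2(W), 1(W) are all W)
6: W (go to 4, an L position)
8: L (options 7(W), 1(W) are all W)
5: L (options 7(W), 2(W) are all W)
Reading off the rows marked L gives the requested list; there are 4 such vertices.

3, 4, 5, 8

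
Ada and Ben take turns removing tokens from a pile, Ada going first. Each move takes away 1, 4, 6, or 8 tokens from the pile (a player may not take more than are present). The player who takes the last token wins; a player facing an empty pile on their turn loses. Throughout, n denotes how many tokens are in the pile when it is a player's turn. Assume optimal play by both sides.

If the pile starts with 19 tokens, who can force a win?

Ben wins.

Work bottom-up. With no move the player to move loses. Otherwise the position is W if at least one move leads to an L position for the opponent, and L if every move leads to a W.
n=0: no move → L
n=1: →0(L), so W
n=2: →1(W) only, which is W, so L
n=3: →2(L), so W
n=4: →0(L), so W
n=5: →4(W), 1(W) — all W, so L
n=6: →5(L), so W
n=7: →6(W), 3(W), 1(W) — all W, so L
n=8: →7(L), so W
n=9: →5(L), so W
n=10: →2(L), so W
n=11: →7(L), so W
n=12: →11(W), 8(W), 6(W), 4(W) — all W, so L
n=13: →12(L), so W
n=14: →13(W), 10(W), 8(W), 6(W) — all W, so L
n=15: →14(L), so W
n=16: →12(L), so W
n=17: →16(W), 13(W), 11(W), 9(W) — all W, so L
n=18: →17(L), so W
n=19: →18(W), 15(W), 13(W), 11(W) — all W, so L
Every move from 19 reaches a W position, so the mover loses.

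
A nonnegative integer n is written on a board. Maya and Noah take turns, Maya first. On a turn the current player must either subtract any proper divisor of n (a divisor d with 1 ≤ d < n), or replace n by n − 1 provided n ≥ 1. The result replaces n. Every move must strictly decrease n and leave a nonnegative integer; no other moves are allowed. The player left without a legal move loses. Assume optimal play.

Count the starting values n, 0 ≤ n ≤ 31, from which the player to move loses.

Use the standard recursion: the mover loses at a terminal position; elsewhere, the mover wins exactly when some move hands the opponent an L position.
n=0: no move → L
n=1: W (go to 0, an L position)
n=2: L (sole option 1(W) is W)
n=3: W (go to 2, an L position)
n=4: W (go to 2, an L position)
n=5: L (sole option 4(W) is W)
n=6: W (go to 5, an L position)
n=7: L (sole option 6(W) is W)
n=8: W (go to 7, an L position)
n=9: L (options 6(W), 8(W) are all W)
n=10: W (go to 5, an L position)
n=11: L (sole option 10(W) is W)
n=12: W (go to 9, an L position)
n=13: L (sole option 12(W) is W)
n=14: W (go to 7, an L position)
n=15: L (options 10(W), 12(W), 14(W) are all W)
n=16: W (go to 15, an L position)
n=17: L (sole option 16(W) is W)
n=18: W (go to 9, an L position)
n=19: L (sole option 18(W) is W)
n=20: W (go to 15, an L position)
n=21: L (options 14(W), 18(W), 20(W) are all W)
n=22: W (go to 11, an L position)
n=23: L (sole option 22(W) is W)
n=24: W (go to 21, an L position)
n=25: L (options 20(W), 24(W) are all W)
n=26: W (go to 13, an L position)
n=27: L (options 18(W), 24(W), 26(W) are all W)
n=28: W (go to 21, an L position)
n=29: L (sole option 28(W) is W)
n=30: W (go to 15, an L position)
n=31: L (sole option 30(W) is W)
L entries with 0 ≤ n ≤ 31: n = 0, 2, 5, 7, 9, 11, 13, 15, 17, 19, 21, 23, 25, 27, 29, 31; that makes 16.

16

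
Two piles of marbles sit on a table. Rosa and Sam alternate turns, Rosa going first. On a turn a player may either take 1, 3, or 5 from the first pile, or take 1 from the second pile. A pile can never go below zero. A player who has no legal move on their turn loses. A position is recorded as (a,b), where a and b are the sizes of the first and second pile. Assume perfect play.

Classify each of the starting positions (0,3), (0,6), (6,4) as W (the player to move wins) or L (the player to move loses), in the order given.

Build the W/L table. Terminal = L. A non-terminal position is W if it has a move to some L; otherwise it is L.
No move ever increases a pile, so every position that can arise here has a ≤ 6 and b ≤ 6; it is enough to label the cells with 0 ≤ a ≤ 6 and 0 ≤ b ≤ 6.
Every move lowers a or b (never raises either), so fill the grid row by row in increasing a, and left to right within a row: each cell's successors are then already labelled.
      b=0  b=1  b=2  b=3  b=4  b=5  b=6
a=0:    L    W    L    W    L    W    L
a=1:    W    L    W    L    W    L    W
a=2:    L    W    L    W    L    W    L
a=3:    W    L    W    L    W    L    W
a=4:    L    W    L    W    L    W    L
a=5:    W    L    W    L    W    L    W
a=6:    L    W    L    W    L    W    L
Cells with no legal move (terminal, hence L): (0,0).
The remaining L cells, each justified by listing all of its moves:
(0,2): the only move is to (0,1)(W), a W ⇒ L
(0,4): the only move is to (0,3)(W), a W ⇒ L
(0,6): the only move is to (0,5)(W), a W ⇒ L
(1,1): moves to (0,1)(W), (1,0)(W); every one is W ⇒ L
(1,3): moves to (0,3)(W), (1,2)(W); every one is W ⇒ L
(1,5): moves to (0,5)(W), (1,4)(W); every one is W ⇒ L
(2,0): the only move is to (1,0)(W), a W ⇒ L
(2,2): moves to (1,2)(W), (2,1)(W); every one is W ⇒ L
(2,4): moves to (1,4)(W), (2,3)(W); every one is W ⇒ L
(2,6): moves to (1,6)(W), (2,5)(W); every one is W ⇒ L
(3,1): moves to (2,1)(W), (0,1)(W), (3,0)(W); every one is W ⇒ L
(3,3): moves to (2,3)(W), (0,3)(W), (3,2)(W); every one is W ⇒ L
(3,5): moves to (2,5)(W), (0,5)(W), (3,4)(W); every one is W ⇒ L
(4,0): moves to (3,0)(W), (1,0)(W); every one is W ⇒ L
(4,2): moves to (3,2)(W), (1,2)(W), (4,1)(W); every one is W ⇒ L
(4,4): moves to (3,4)(W), (1,4)(W), (4,3)(W); every one is W ⇒ L
(4,6): moves to (3,6)(W), (1,6)(W), (4,5)(W); every one is W ⇒ L
(5,1): moves to (4,1)(W), (2,1)(W), (0,1)(W), (5,0)(W); every one is W ⇒ L
(5,3): moves to (4,3)(W), (2,3)(W), (0,3)(W), (5,2)(W); every one is W ⇒ L
(5,5): moves to (4,5)(W), (2,5)(W), (0,5)(W), (5,4)(W); every one is W ⇒ L
(6,0): moves to (5,0)(W), (3,0)(W), (1,0)(W); every one is W ⇒ L
(6,2): moves to (5,2)(W), (3,2)(W), (1,2)(W), (6,1)(W); every one is W ⇒ L
(6,4): moves to (5,4)(W), (3,4)(W), (1,4)(W), (6,3)(W); every one is W ⇒ L
(6,6): moves to (5,6)(W), (3,6)(W), (1,6)(W), (6,5)(W); every one is W ⇒ L
Every other cell has at least one move into one of the L cells above, so it is W.
(0,3): the move to (0,2) reaches an L cell, so W
(0,6): one of the L cells justified above, so L
(6,4): one of the L cells justified above, so L

(0,3): W, (0,6): L, (6,4): L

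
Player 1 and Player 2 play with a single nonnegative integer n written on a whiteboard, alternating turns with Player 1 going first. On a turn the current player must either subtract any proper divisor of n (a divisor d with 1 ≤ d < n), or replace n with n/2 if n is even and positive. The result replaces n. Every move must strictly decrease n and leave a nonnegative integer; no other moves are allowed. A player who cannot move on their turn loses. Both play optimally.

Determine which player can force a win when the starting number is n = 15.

Positions with no move are L. A position that does have a move is losing for the player to move precisely when every available move leads to a winning position for the opponent. Fill in the labels:
n=0: no move → L
n=1: no move → L
n=2: W (go to 1, an L position)
n=3: L (sole option 2(W) is W)
n=4: W (go to 3, an L position)
n=5: L (sole option 4(W) is W)
n=6: W (go to 3, an L position)
n=7: L (sole option 6(W) is W)
n=8: W (go to 7, an L position)
n=9: L (options 6(W), 8(W) are all W)
n=10: W (go to 5, an L position)
n=11: L (sole option 10(W) is W)
n=12: W (go to 9, an L position)
n=13: L (sole option 12(W) is W)
n=14: W (go to 7, an L position)
n=15: L (options 10(W), 12(W), 14(W) are all W)
The starting position 15 is L: whatever Player 1 does, the opponent receives a W position.

Player 2 wins.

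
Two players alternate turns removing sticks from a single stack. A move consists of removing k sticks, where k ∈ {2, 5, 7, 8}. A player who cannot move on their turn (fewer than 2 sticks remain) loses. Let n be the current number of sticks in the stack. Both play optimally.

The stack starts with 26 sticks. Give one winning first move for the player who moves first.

Label each position W (a win for the player to move) or L (a loss). A position with no legal move is L; any other position is W exactly when some move reaches an L, and L when every move reaches a W.
n=0: no move → L
n=1: no move → L
n=2: →0(L), so W
n=3: →1(L), so W
n=4: →2(W) only, which is W, so L
n=5: →0(L), so W
n=6: →4(L), so W
n=7: →0(L), so W
n=8: →1(L), so W
n=9: →4(L), so W
n=10: →8(W), 5(W), 3(W), 2(W) — all W, so L
n=11: →4(L), so W
n=12: →10(L), so W
n=13: →11(W), 8(W), 6(W), 5(W) — all W, so L
n=14: →12(W), 9(W), 7(W), 6(W) — all W, so L
n=15: →13(L), so W
n=16: →14(L), so W
n=17: →10(L), so W
n=18: →13(L), so W
n=19: →14(L), so W
n=20: →13(L), so W
n=21: →14(L), so W
n=22: →14(L), so W
n=23: →21(W), 18(W), 16(W), 15(W) — all W, so L
n=24: →22(W), 19(W), 17(W), 16(W) — all W, so L
n=25: →23(L), so W
n=26: →24(L), so W
From 26, the L positions reachable in one move are: 24.

Remove 2, leaving 24.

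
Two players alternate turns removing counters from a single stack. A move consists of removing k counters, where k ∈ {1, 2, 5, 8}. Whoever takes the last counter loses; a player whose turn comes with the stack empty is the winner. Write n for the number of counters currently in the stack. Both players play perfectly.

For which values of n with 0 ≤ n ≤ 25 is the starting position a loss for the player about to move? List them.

1, 4, 7, 10, 13, 16, 19, 22, 25

Classify positions by backward induction: terminal positions (no move available) are W. From any other position, the mover wins iff some move reaches an L.
n=0: no move; the opponent has just taken the last counter and therefore loses → W
n=1: L (sole option 0(W) is W)
n=2: W (go to 1, an L position)
n=3: W (go to 1, an L position)
n=4: L (options 3(W), 2(W) are all W)
n=5: W (go to 4, an L position)
n=6: W (go to 4, an L position)
n=7: L (options 6(W), 5(W), 2(W) are all W)
n=8: W (go to 7, an L position)
n=9: W (go to 7, an L position)
n=10: L (options 9(W), 8(W), 5(W), 2(W) are all W)
n=11: W (go to 10, an L position)
n=12: W (go to 10, an L position)
n=13: L (options 12(W), 11(W), 8(W), 5(W) are all W)
n=14: W (go to 13, an L position)
n=15: W (go to 13, an L position)
n=16: L (options 15(W), 14(W), 11(W), 8(W) are all W)
n=17: W (go to 16, an L position)
n=18: W (go to 16, an L position)
n=19: L (options 18(W), 17(W), 14(W), 11(W) are all W)
n=20: W (go to 19, an L position)
n=21: W (go to 19, an L position)
n=22: L (options 21(W), 20(W), 17(W), 14(W) are all W)
n=23: W (go to 22, an L position)
n=24: W (go to 22, an L position)
n=25: L (options 24(W), 23(W), 20(W), 17(W) are all W)
Reading off the rows marked L gives the requested list; there are 9 such values of n.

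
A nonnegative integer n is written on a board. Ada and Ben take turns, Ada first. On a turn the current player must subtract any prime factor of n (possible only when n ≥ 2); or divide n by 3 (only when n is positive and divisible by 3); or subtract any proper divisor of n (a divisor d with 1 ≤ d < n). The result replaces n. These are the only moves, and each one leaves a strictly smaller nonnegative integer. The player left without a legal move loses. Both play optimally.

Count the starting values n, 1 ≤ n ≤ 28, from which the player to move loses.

Build the W/L table. Terminal = L. A non-terminal position is W if it has a move to some L; otherwise it is L.
n=0: no move → L
n=1: no move → L
n=2: W (go to 0, an L position)
n=3: W (go to 0, an L position)
n=4: L (options 2(W), 3(W) are all W)
n=5: W (go to 0, an L position)
n=6: W (go to 4, an L position)
n=7: W (go to 0, an L position)
n=8: W (go to 4, an L position)
n=9: L (options 3(W), 6(W), 8(W) are all W)
n=10: W (go to 9, an L position)
n=11: W (go to 0, an L position)
n=12: W (go to 4, an L position)
n=13: W (go to 0, an L position)
n=14: L (options 7(W), 12(W), 13(W) are all W)
n=15: W (go to 14, an L position)
n=16: W (go to 14, an L position)
n=17: W (go to 0, an L position)
n=18: W (go to 9, an L position)
n=19: W (go to 0, an L position)
n=20: L (options 10(W), 15(W), 16(W), 18(W), 19(W) are all W)
n=21: W (go to 14, an L position)
n=22: W (go to 20, an L position)
n=23: W (go to 0, an L position)
n=24: W (go to 20, an L position)
n=25: W (go to 20, an L position)
n=26: L (options 13(W), 24(W), 25(W) are all W)
n=27: W (go to 9, an L position)
n=28: W (go to 14, an L position)
L entries with 1 ≤ n ≤ 28 (n=0 is outside the asked range and is not counted): n = 1, 4, 9, 14, 20, 26; that makes 6.

6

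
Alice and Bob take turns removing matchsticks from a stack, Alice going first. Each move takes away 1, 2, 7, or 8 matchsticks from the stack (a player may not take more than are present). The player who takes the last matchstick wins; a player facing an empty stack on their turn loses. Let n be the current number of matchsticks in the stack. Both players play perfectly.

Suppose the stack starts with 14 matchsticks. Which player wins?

Alice wins.

Label each position W (a win for the player to move) or L (a loss). A position with no legal move is L; any other position is W exactly when some move reaches an L, and L when every move reaches a W.
n=0: no move → L
n=1: →0(L), so W
n=2: →0(L), so W
n=3: →2(W), 1(W) — all W, so L
n=4: →3(L), so W
n=5: →3(L), so W
n=6: →5(W), 4(W) — all W, so L
n=7: →6(L), so W
n=8: →6(L), so W
n=9: →8(W), 7(W), 2(W), 1(W) — all W, so L
n=10: →9(L), so W
n=11: →9(L), so W
n=12: →11(W), 10(W), 5(W), 4(W) — all W, so L
n=13: →12(L), so W
n=14: →12(L), so W
From 14 Alice can remove 2, leaving 12, reaching an L position.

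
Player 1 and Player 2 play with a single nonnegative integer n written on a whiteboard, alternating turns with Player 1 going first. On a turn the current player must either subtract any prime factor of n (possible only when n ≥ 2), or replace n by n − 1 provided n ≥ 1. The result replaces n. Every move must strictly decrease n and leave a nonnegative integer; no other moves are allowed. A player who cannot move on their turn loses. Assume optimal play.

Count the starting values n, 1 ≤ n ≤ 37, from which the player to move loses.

9

Classify positions by backward induction: terminal positions (no move available) are L. From any other position, the mover wins iff some move reaches an L.
n=0: no move → L
n=1: W (go to 0, an L position)
n=2: W (go to 0, an L position)
n=3: W (go to 0, an L position)
n=4: L (options 2(W), 3(W) are all W)
n=5: W (go to 0, an L position)
n=6: W (go to 4, an L position)
n=7: W (go to 0, an L position)
n=8: L (options 6(W), 7(W) are all W)
n=9: W (go to 8, an L position)
n=10: W (go to 8, an L position)
n=11: W (go to 0, an L position)
n=12: L (options 9(W), 10(W), 11(W) are all W)
n=13: W (go to 0, an L position)
n=14: W (go to 12, an L position)
n=15: W (go to 12, an L position)
n=16: L (options 14(W), 15(W) are all W)
n=17: W (go to 0, an L position)
n=18: W (go to 16, an L position)
n=19: W (go to 0, an L position)
n=20: L (options 15(W), 18(W), 19(W) are all W)
n=21: W (go to 20, an L position)
n=22: W (go to 20, an L position)
n=23: W (go to 0, an L position)
n=24: L (options 21(W), 22(W), 23(W) are all W)
n=25: W (go to 20, an L position)
n=26: W (go to 24, an L position)
n=27: W (go to 24, an L position)
n=28: L (options 21(W), 26(W), 27(W) are all W)
n=29: W (go to 0, an L position)
n=30: W (go to 28, an L position)
n=31: W (go to 0, an L position)
n=32: L (options 30(W), 31(W) are all W)
n=33: W (go to 32, an L position)
n=34: W (go to 32, an L position)
n=35: W (go to 28, an L position)
n=36: L (options 33(W), 34(W), 35(W) are all W)
n=37: W (go to 0, an L position)
L entries with 1 ≤ n ≤ 37 (n=0 is outside the asked range and is not counted): n = 4, 8, 12, 16, 20, 24, 28, 32, 36; that makes 9.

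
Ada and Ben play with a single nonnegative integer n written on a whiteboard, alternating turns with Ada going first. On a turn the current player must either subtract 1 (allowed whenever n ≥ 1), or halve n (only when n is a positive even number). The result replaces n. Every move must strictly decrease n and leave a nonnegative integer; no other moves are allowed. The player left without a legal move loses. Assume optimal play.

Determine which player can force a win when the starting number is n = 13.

Ben wins.

Positions with no move are L. A position that does have a move is losing for the player to move precisely when every available move leads to a winning position for the opponent. Fill in the labels:
n=0: no move → L
n=1: →0(L), so W
n=2: →1(W) only, which is W, so L
n=3: →2(L), so W
n=4: →2(L), so W
n=5: →4(W) only, which is W, so L
n=6: →5(L), so W
n=7: →6(W) only, which is W, so L
n=8: →7(L), so W
n=9: →8(W) only, which is W, so L
n=10: →5(L), so W
n=11: →10(W) only, which is W, so L
n=12: →11(L), so W
n=13: →12(W) only, which is W, so L
Every move from 13 reaches a W position, so the mover loses.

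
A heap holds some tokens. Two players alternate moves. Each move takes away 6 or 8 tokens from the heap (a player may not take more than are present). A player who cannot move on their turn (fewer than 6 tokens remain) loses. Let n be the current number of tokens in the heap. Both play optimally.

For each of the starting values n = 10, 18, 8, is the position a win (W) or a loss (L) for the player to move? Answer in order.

10: W, 18: L, 8: W

Work bottom-up. With no move the player to move loses. Otherwise the position is W if at least one move leads to an L position for the opponent, and L if every move leads to a W.
n=0: no move → L
n=1: no move → L
n=2: no move → L
n=3: no move → L
n=4: no move → L
n=5: no move → L
n=6: →0(L), so W
n=7: →1(L), so W
n=8: →2(L), so W
n=9: →3(L), so W
n=10: →4(L), so W
n=11: →5(L), so W
n=12: →4(L), so W
n=13: →5(L), so W
n=14: →8(W), 6(W) — all W, so L
n=15: →9(W), 7(W) — all W, so L
n=16: →10(W), 8(W) — all W, so L
n=17: →11(W), 9(W) — all W, so L
n=18: →12(W), 10(W) — all W, so L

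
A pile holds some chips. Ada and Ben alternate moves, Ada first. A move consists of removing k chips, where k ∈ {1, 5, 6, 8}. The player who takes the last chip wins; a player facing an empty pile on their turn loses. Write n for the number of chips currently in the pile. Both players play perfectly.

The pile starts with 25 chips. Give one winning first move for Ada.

Remove 1, leaving 24.

Use the standard recursion: the mover loses at a terminal position; elsewhere, the mover wins exactly when some move hands the opponent an L position.
n=0: no move → L
n=1: W (go to 0, an L position)
n=2: L (sole option 1(W) is W)
n=3: W (go to 2, an L position)
n=4: L (sole option 3(W) is W)
n=5: W (go to 4, an L position)
n=6: W (go to 0, an L position)
n=7: W (go to 2, an L position)
n=8: W (go to 2, an L position)
n=9: W (go to 4, an L position)
n=10: W (go to 4, an L position)
n=11: L (options 10(W), 6(W), 5(W), 3(W) are all W)
n=12: W (go to 11, an L position)
n=13: L (options 12(W), 8(W), 7(W), 5(W) are all W)
n=14: W (go to 13, an L position)
n=15: L (options 14(W), 10(W), 9(W), 7(W) are all W)
n=16: W (go to 15, an L position)
n=17: W (go to 11, an L position)
n=18: W (go to 13, an L position)
n=19: W (go to 13, an L position)
n=20: W (go to 15, an L position)
n=21: W (go to 15, an L position)
n=22: L (options 21(W), 17(W), 16(W), 14(W) are all W)
n=23: W (go to 22, an L position)
n=24: L (options 23(W), 19(W), 18(W), 16(W) are all W)
n=25: W (go to 24, an L position)
From 25, the L positions reachable in one move are: 24.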